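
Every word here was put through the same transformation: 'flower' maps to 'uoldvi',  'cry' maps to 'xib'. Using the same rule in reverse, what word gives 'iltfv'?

rogue

Each pair mirrors across the alphabet (f↔u, l↔o, o↔l): positions sum to 25. This is the alphabet-reversal cipher (Atbash): a becomes z, b becomes y, etc.
Reversing it on iltfv: i↔r, l↔o, t↔g, f↔u, v↔e.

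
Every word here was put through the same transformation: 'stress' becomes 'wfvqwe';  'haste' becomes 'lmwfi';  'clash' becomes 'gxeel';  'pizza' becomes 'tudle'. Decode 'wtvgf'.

shrub

Shifts by position in stress: pos 0: s→w (+4), pos 1: t→f (+12), pos 2: r→v (+4), pos 3: e→q (+12) — repeating every 2. The shifts repeat in a cycle of length 2: positions 0,1,… shift by +4, +12, then the pattern repeats.
Decoding wtvgf: w−4=s, t−12=h, v−4=r, g−12=u, f−4=b.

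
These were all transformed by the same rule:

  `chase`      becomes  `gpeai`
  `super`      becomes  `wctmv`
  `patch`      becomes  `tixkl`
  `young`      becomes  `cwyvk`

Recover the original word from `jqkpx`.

fight

Shifts by position in chase: pos 0: c→g (+4), pos 1: h→p (+8), pos 2: a→e (+4), pos 3: s→a (+8) — repeating every 2. A repeating key of period 2 is used — shifts +4, +8 over and over.
Undoing it on jqkpx: j−4=f, q−8=i, k−4=g, p−8=h, x−4=t.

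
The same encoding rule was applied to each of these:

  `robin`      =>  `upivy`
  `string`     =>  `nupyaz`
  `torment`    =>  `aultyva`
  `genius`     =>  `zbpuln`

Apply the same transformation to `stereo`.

vlylaz

Read the word backwards and shift each letter +7.
On stereo: reverse → oerets; then shift: o+7=v, e+7=l, r+7=y, e+7=l, t+7=a, s+7=z.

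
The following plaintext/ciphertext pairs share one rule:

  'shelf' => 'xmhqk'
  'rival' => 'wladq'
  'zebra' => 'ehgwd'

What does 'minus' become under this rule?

rlsxx

The shift depends on letter class: consonant s→x is +5, but vowel e→h is +3. The rule splits by letter class: vowels +3, consonants +5.
On minus: m(cons)+5=r, i(vowel)+3=l, n(cons)+5=s, u(vowel)+3=x, s(cons)+5=x.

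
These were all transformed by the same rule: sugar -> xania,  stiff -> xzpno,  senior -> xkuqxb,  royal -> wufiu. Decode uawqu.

pupil

In sugar: s→x is +5, u→a is +6, g→n is +7, a→i is +8 — the shift increases by 1 each position. The shift increases by 1 at each position, starting from +5: 5, 6, 7, ….
Undoing it on uawqu: u−5=p, a−6=u, w−7=p, q−8=i, u−9=l.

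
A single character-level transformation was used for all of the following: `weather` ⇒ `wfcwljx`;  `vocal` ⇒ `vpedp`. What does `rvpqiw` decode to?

Letter i (0-indexed) is shifted by i+0, so successive shifts are 0, 1, 2, ….
Reversing it on rvpqiw: r−0=r, v−1=u, p−2=n, q−3=n, i−4=e, w−5=r.

runner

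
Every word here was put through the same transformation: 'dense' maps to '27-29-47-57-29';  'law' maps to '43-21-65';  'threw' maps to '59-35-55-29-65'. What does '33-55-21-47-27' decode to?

grand

d(#4)→27 and e(#5)→29: differences scale by 2, so n = 2·pos + 19. Each letter becomes 2×(its alphabet position, a=1..z=26) + 19.
Undoing it on 33-55-21-47-27: 33→(33−19)÷2=7=g, 55→(55−19)÷2=18=r, 21→(21−19)÷2=1=a, 47→(47−19)÷2=14=n, 27→(27−19)÷2=4=d.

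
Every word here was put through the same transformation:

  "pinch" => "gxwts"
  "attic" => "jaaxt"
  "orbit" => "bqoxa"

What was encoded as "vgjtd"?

Each letter's alphabet position (a=0..z=25) is mapped through 5·x+9 mod 26 — an affine cipher.
Undoing it on vgjtd: v(21)→21·(21−9)≡18=s; g(6)→21·(6−9)≡15=p; j(9)→21·(9−9)≡0=a; t(19)→21·(19−9)≡2=c; d(3)→21·(3−9)≡4=e (all mod 26).

space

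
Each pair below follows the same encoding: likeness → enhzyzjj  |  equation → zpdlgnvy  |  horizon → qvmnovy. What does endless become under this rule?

l(11)→e(4) and i(8)→n(13) fit y≡23x+11 (mod 26); the inverse of 23 mod 26 is 17. This is an affine cipher: with a=0,…,z=25, each position x becomes (23x+11) mod 26.
For endless: e(4)→23·4+11≡25=z; n(13)→23·13+11≡24=y; d(3)→23·3+11≡2=c; l(11)→23·11+11≡4=e; e(4)→23·4+11≡25=z; s(18)→23·18+11≡9=j; s(18)→23·18+11≡9=j (all mod 26).

zycezjj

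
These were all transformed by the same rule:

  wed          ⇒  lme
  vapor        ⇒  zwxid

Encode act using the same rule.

bki

The output letters match the input read backwards, each shifted +8: wed reversed is dew. Two steps: reverse the string, then apply a Caesar shift of +8.
On act: reverse → tca; then shift: t+8=b, c+8=k, a+8=i.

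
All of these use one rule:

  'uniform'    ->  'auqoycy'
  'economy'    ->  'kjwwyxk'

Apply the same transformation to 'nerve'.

The shift increases by 1 at each position, starting from +6: 6, 7, 8, ….
On nerve: n+6=t, e+7=l, r+8=z, v+9=e, e+10=o.

tlzeo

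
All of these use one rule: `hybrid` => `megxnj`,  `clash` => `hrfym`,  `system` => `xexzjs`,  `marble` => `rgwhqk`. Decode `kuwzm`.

forth

The shifts repeat in a cycle of length 2: positions 0,1,… shift by +5, +6, then the pattern repeats.
Decoding kuwzm: k−5=f, u−6=o, w−5=r, z−6=t, m−5=h.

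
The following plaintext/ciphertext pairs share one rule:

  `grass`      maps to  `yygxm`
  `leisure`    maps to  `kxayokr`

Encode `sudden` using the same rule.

Two steps: reverse the string, then apply a Caesar shift of +6.
Applying it to sudden: reverse → neddus; then shift: n+6=t, e+6=k, d+6=j, d+6=j, u+6=a, s+6=y.

tkjjay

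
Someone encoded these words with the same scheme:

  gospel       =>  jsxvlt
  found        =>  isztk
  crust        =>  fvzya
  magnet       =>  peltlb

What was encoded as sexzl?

paste

Letter i (0-indexed) is shifted by i+3, so successive shifts are 3, 4, 5, ….
Reversing it on sexzl: s−3=p, e−4=a, x−5=s, z−6=t, l−7=e.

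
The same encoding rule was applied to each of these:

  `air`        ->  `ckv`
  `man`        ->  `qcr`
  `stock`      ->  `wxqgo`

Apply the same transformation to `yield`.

The shift depends on letter class: consonant r→v is +4, but vowel a→c is +2. Vowels shift forward by 2 and consonants shift forward by 4.
For yield: y(cons)+4=c, i(vowel)+2=k, e(vowel)+2=g, l(cons)+4=p, d(cons)+4=h.

ckgph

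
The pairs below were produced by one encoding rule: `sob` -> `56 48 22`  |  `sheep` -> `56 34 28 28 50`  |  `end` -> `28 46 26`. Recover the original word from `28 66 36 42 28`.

With a=1..z=26, the number is 2·pos + 18.
Undoing it on 28 66 36 42 28: 28→(28−18)÷2=5=e, 66→(66−18)÷2=24=x, 36→(36−18)÷2=9=i, 42→(42−18)÷2=12=l, 28→(28−18)÷2=5=e.

exile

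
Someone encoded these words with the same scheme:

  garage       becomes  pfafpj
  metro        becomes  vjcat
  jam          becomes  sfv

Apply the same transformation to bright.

The shift depends on letter class: consonant g→p is +9, but vowel a→f is +5. The rule splits by letter class: vowels +5, consonants +9.
For bright: b(cons)+9=k, r(cons)+9=a, i(vowel)+5=n, g(cons)+9=p, h(cons)+9=q, t(cons)+9=c.

kanpqc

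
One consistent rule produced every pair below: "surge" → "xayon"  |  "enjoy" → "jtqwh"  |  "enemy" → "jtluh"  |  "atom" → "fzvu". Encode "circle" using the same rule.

hoykuo

In surge: s→x is +5, u→a is +6, r→y is +7, g→o is +8 — the shift increases by 1 each position. Each letter shifts forward by (position + 5), i.e. 5, 6, 7, … — the shift grows by one for each successive letter.
On circle: c+5=h, i+6=o, r+7=y, c+8=k, l+9=u, e+10=o.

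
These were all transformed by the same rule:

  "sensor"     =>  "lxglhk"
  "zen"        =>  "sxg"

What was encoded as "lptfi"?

Every letter moves 19 places later in the alphabet, wrapping around z→a.
Reversing it on lptfi: l−19=s, p−19=w, t−19=a, f−19=m, i−19=p.

swamp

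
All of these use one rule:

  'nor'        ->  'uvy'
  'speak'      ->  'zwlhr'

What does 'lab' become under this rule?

Compare letters: n→u is +7, o→v is +7, r→y is +7 — a constant shift. Each letter is shifted forward by 7 in the alphabet (a Caesar shift of +7).
On lab: l+7=s, a+7=h, b+7=i.

shi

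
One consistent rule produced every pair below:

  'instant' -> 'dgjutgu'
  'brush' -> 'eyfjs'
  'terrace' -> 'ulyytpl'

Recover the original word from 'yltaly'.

Each letter's alphabet position (a=0..z=25) is mapped through 11·x+19 mod 26 — an affine cipher.
Reversing it on yltaly: y(24)→19·(24−19)≡17=r; l(11)→19·(11−19)≡4=e; t(19)→19·(19−19)≡0=a; a(0)→19·(0−19)≡3=d; l(11)→19·(11−19)≡4=e; y(24)→19·(24−19)≡17=r (all mod 26).

reader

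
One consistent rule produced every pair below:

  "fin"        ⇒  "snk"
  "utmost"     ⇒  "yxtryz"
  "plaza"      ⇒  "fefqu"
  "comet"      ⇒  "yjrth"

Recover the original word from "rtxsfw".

The output letters match the input read backwards, each shifted +5: fin reversed is nif. The word is reversed, then every letter is shifted forward by 5.
Reversing it on rtxsfw: shift back: r−5=m, t−5=o, x−5=s, s−5=n, f−5=a, w−5=r → mosnar; then reverse → ransom.

ransom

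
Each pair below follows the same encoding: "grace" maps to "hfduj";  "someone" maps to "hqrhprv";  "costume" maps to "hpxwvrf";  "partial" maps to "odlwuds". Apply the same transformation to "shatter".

The output letters match the input read backwards, each shifted +3: grace reversed is ecarg. The word is reversed, then every letter is shifted forward by 3.
Applying it to shatter: reverse → rettahs; then shift: r+3=u, e+3=h, t+3=w, t+3=w, a+3=d, h+3=k, s+3=v.

uhwwdkv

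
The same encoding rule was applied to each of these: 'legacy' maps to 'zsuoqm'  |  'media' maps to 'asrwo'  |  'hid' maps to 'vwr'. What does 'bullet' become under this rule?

Compare letters: l→z is +14, e→s is +14, g→u is +14 — a constant shift. Each letter is shifted forward by 14 in the alphabet (a Caesar shift of +14).
Applying it to bullet: b+14=p, u+14=i, l+14=z, l+14=z, e+14=s, t+14=h.

pizzsh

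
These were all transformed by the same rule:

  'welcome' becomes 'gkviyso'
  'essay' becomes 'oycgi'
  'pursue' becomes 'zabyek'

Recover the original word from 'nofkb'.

Shifts by position in welcome: pos 0: w→g (+10), pos 1: e→k (+6), pos 2: l→v (+10), pos 3: c→i (+6) — repeating every 2. The shifts repeat in a cycle of length 2: positions 0,1,… shift by +10, +6, then the pattern repeats.
Decoding nofkb: n−10=d, o−6=i, f−10=v, k−6=e, b−10=r.

diver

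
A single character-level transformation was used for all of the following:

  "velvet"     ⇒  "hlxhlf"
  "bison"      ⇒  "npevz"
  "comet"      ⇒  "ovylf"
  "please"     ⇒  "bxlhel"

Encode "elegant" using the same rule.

The shift depends on letter class: consonant v→h is +12, but vowel e→l is +7. Vowels shift forward by 7 and consonants shift forward by 12.
For elegant: e(vowel)+7=l, l(cons)+12=x, e(vowel)+7=l, g(cons)+12=s, a(vowel)+7=h, n(cons)+12=z, t(cons)+12=f.

lxlshzf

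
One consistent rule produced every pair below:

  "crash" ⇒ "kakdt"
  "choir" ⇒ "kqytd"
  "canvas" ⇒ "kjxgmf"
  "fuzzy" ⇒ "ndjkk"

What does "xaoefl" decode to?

The shift increases by 1 at each position, starting from +8: 8, 9, 10, ….
Decoding xaoefl: x−8=p, a−9=r, o−10=e, e−11=t, f−12=t, l−13=y.

pretty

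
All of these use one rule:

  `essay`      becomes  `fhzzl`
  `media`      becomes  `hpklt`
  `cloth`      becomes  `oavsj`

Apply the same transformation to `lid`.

kps

The output letters match the input read backwards, each shifted +7: essay reversed is yasse. Two steps: reverse the string, then apply a Caesar shift of +7.
For lid: reverse → dil; then shift: d+7=k, i+7=p, l+7=s.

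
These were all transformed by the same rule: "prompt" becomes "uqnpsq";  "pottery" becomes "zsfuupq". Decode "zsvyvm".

luxury

The word is reversed, then every letter is shifted forward by 1.
Undoing it on zsvyvm: shift back: z−1=y, s−1=r, v−1=u, y−1=x, v−1=u, m−1=l → yruxul; then reverse → luxury.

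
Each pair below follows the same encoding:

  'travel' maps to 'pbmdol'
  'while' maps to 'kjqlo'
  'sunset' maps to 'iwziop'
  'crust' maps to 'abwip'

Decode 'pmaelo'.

t(19)→p(15) and r(17)→b(1) fit y≡7x+12 (mod 26); the inverse of 7 mod 26 is 15. This is an affine cipher: with a=0,…,z=25, each position x becomes (7x+12) mod 26.
Reversing it on pmaelo: p(15)→15·(15−12)≡19=t; m(12)→15·(12−12)≡0=a; a(0)→15·(0−12)≡2=c; e(4)→15·(4−12)≡10=k; l(11)→15·(11−12)≡11=l; o(14)→15·(14−12)≡4=e (all mod 26).

tackle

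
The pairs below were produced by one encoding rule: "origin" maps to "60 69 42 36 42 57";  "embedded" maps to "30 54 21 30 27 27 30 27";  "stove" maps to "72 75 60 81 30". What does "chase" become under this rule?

Each letter becomes 3×(its alphabet position, a=1..z=26) + 15.
For chase: c=3→24, h=8→39, a=1→18, s=19→72, e=5→30.

24 39 18 72 30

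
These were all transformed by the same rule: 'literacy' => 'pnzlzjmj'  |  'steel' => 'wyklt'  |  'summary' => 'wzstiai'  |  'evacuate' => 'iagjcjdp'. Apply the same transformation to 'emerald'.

Each letter shifts forward by (position + 4), i.e. 4, 5, 6, … — the shift grows by one for each successive letter.
Applying it to emerald: e+4=i, m+5=r, e+6=k, r+7=y, a+8=i, l+9=u, d+10=n.

irkyiun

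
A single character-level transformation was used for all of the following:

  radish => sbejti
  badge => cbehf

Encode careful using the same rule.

Compare letters: r→s is +1, a→b is +1, d→e is +1 — a constant shift. It's a constant shift of +1 (ROT1).
For careful: c+1=d, a+1=b, r+1=s, e+1=f, f+1=g, u+1=v, l+1=m.

dbsfgvm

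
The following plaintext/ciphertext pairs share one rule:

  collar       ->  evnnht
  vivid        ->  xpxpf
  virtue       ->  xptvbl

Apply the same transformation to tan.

The shift depends on letter class: consonant c→e is +2, but vowel o→v is +7. Two shifts are in play — +7 for a/e/i/o/u, +2 for every other letter.
Applying it to tan: t(cons)+2=v, a(vowel)+7=h, n(cons)+2=p.

vhp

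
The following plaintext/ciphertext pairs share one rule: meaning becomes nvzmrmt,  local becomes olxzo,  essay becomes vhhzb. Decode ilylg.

robot

Each pair mirrors across the alphabet (m↔n, e↔v, a↔z): positions sum to 25. Letters are reflected about the middle of the alphabet (position → 25−position): Atbash.
Reversing it on ilylg: i↔r, l↔o, y↔b, l↔o, g↔t.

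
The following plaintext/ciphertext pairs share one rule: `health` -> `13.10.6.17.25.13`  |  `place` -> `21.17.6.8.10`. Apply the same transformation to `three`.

h is letter #8 and maps to 13: an offset of 5. Letters become their 1-based position plus 5 (so a→6, b→7, …).
Applying it to three: t=20→25, h=8→13, r=18→23, e=5→10, e=5→10.

25.13.23.10.10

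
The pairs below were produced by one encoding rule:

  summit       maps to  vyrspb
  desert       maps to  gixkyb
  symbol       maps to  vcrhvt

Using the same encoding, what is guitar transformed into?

jynzhz

In summit: s→v is +3, u→y is +4, m→r is +5, m→s is +6 — the shift increases by 1 each position. The shift increases by 1 at each position, starting from +3: 3, 4, 5, ….
For guitar: g+3=j, u+4=y, i+5=n, t+6=z, a+7=h, r+8=z.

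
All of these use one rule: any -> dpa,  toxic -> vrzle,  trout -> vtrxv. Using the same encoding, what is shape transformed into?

The shift depends on letter class: consonant n→p is +2, but vowel a→d is +3. The rule splits by letter class: vowels +3, consonants +2.
Applying it to shape: s(cons)+2=u, h(cons)+2=j, a(vowel)+3=d, p(cons)+2=r, e(vowel)+3=h.

ujdrh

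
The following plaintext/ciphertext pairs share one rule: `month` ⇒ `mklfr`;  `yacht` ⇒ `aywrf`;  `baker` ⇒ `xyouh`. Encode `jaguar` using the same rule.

pyseyh

m(12)→m(12) and o(14)→k(10) fit y≡25x+24 (mod 26); the inverse of 25 mod 26 is 25. Treating letters as 0–25, the rule is x ↦ 25x + 24 (mod 26).
Applying it to jaguar: j(9)→25·9+24≡15=p; a(0)→25·0+24≡24=y; g(6)→25·6+24≡18=s; u(20)→25·20+24≡4=e; a(0)→25·0+24≡24=y; r(17)→25·17+24≡7=h (all mod 26).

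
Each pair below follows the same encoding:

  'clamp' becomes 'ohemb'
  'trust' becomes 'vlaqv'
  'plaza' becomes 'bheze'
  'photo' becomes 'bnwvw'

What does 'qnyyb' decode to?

sheep

c(2)→o(14) and l(11)→h(7) fit y≡5x+4 (mod 26); the inverse of 5 mod 26 is 21. This is an affine cipher: with a=0,…,z=25, each position x becomes (5x+4) mod 26.
Reversing it on qnyyb: q(16)→21·(16−4)≡18=s; n(13)→21·(13−4)≡7=h; y(24)→21·(24−4)≡4=e; y(24)→21·(24−4)≡4=e; b(1)→21·(1−4)≡15=p (all mod 26).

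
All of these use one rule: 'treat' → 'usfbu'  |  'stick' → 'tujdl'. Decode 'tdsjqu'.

Compare letters: t→u is +1, r→s is +1, e→f is +1 — a constant shift. This is a Caesar cipher with shift 1.
Undoing it on tdsjqu: t−1=s, d−1=c, s−1=r, j−1=i, q−1=p, u−1=t.

script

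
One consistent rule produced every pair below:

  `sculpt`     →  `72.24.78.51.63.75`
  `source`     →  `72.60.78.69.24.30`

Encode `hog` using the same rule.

s(#19)→72 and c(#3)→24: differences scale by 3, so n = 3·pos + 15. With a=1..z=26, the number is 3·pos + 15.
For hog: h=8→39, o=15→60, g=7→36.

39.60.36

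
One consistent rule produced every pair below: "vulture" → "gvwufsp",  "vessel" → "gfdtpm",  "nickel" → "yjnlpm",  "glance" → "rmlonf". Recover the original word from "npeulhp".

cottage

Shifts by position in vulture: pos 0: v→g (+11), pos 1: u→v (+1), pos 2: l→w (+11), pos 3: t→u (+1) — repeating every 2. The shifts repeat in a cycle of length 2: positions 0,1,… shift by +11, +1, then the pattern repeats.
Undoing it on npeulhp: n−11=c, p−1=o, e−11=t, u−1=t, l−11=a, h−1=g, p−11=e.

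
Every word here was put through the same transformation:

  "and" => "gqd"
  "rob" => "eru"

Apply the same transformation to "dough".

The output letters match the input read backwards, each shifted +3: and reversed is dna. Read the word backwards and shift each letter +3.
Applying it to dough: reverse → hguod; then shift: h+3=k, g+3=j, u+3=x, o+3=r, d+3=g.

kjxrg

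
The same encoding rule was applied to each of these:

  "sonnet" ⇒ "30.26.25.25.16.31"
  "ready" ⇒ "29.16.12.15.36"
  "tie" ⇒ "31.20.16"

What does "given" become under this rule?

s is letter #19 and maps to 30: an offset of 11. Each letter is replaced by its alphabet position (a=1..z=26) + 11.
On given: g=7→18, i=9→20, v=22→33, e=5→16, n=14→25.

18.20.33.16.25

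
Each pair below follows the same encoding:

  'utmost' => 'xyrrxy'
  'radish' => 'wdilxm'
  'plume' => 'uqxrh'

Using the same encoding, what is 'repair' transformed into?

whudlw

The shift depends on letter class: consonant t→y is +5, but vowel u→x is +3. Vowels shift forward by 3 and consonants shift forward by 5.
On repair: r(cons)+5=w, e(vowel)+3=h, p(cons)+5=u, a(vowel)+3=d, i(vowel)+3=l, r(cons)+5=w.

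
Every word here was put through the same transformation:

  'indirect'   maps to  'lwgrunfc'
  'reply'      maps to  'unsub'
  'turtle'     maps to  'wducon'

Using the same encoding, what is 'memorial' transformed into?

pnpxurdu

Shifts by position in indirect: pos 0: i→l (+3), pos 1: n→w (+9), pos 2: d→g (+3), pos 3: i→r (+9) — repeating every 2. It's a Vigenère-style cipher with numeric key [3,9]: position i shifts by key[i mod 2].
Applying it to memorial: m+3=p, e+9=n, m+3=p, o+9=x, r+3=u, i+9=r, a+3=d, l+9=u.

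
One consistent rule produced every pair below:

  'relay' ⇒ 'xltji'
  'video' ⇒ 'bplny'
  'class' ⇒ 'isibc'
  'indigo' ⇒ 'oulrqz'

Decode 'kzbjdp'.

estate

In relay: r→x is +6, e→l is +7, l→t is +8, a→j is +9 — the shift increases by 1 each position. The shift increases by 1 at each position, starting from +6: 6, 7, 8, ….
Reversing it on kzbjdp: k−6=e, z−7=s, b−8=t, j−9=a, d−10=t, p−11=e.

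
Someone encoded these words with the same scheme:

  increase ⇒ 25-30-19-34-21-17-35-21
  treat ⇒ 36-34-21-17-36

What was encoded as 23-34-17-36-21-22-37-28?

grateful

The number is (letter's place in the alphabet, a=1) + 16.
Reversing it on 23-34-17-36-21-22-37-28: 23→(23−16)÷1=7=g, 34→(34−16)÷1=18=r, 17→(17−16)÷1=1=a, 36→(36−16)÷1=20=t, 21→(21−16)÷1=5=e, 22→(22−16)÷1=6=f, 37→(37−16)÷1=21=u, 28→(28−16)÷1=12=l.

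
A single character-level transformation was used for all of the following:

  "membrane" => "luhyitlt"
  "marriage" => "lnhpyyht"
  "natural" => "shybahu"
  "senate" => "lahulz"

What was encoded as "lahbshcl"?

evaluate

The output letters match the input read backwards, each shifted +7: membrane reversed is enarbmem. The word is reversed, then every letter is shifted forward by 7.
Undoing it on lahbshcl: shift back: l−7=e, a−7=t, h−7=a, b−7=u, s−7=l, h−7=a, c−7=v, l−7=e → etaulave; then reverse → evaluate.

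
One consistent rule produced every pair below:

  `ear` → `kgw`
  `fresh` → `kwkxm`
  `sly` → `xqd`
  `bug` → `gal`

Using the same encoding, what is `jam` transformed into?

ogr

The rule splits by letter class: vowels +6, consonants +5.
For jam: j(cons)+5=o, a(vowel)+6=g, m(cons)+5=r.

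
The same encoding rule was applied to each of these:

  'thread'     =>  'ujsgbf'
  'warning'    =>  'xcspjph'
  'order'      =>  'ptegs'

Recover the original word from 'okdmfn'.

nickel

Shifts by position in thread: pos 0: t→u (+1), pos 1: h→j (+2), pos 2: r→s (+1), pos 3: e→g (+2) — repeating every 2. A repeating key of period 2 is used — shifts +1, +2 over and over.
Reversing it on okdmfn: o−1=n, k−2=i, d−1=c, m−2=k, f−1=e, n−2=l.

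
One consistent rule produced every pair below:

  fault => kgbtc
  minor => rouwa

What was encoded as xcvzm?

Letter i (0-indexed) is shifted by i+5, so successive shifts are 5, 6, 7, ….
Undoing it on xcvzm: x−5=s, c−6=w, v−7=o, z−8=r, m−9=d.

sword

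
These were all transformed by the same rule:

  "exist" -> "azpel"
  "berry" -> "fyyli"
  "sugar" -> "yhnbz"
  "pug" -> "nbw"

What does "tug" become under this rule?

Two steps: reverse the string, then apply a Caesar shift of +7.
On tug: reverse → gut; then shift: g+7=n, u+7=b, t+7=a.

nba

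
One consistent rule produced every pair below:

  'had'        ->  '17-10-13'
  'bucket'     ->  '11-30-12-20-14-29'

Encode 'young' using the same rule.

Letters become their 1-based position plus 9 (so a→10, b→11, …).
For young: y=25→34, o=15→24, u=21→30, n=14→23, g=7→16.

34-24-30-23-16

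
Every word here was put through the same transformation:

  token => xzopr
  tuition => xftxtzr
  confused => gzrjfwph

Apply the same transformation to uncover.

frgzzpv

The shift depends on letter class: consonant t→x is +4, but vowel o→z is +11. The rule splits by letter class: vowels +11, consonants +4.
For uncover: u(vowel)+11=f, n(cons)+4=r, c(cons)+4=g, o(vowel)+11=z, v(cons)+4=z, e(vowel)+11=p, r(cons)+4=v.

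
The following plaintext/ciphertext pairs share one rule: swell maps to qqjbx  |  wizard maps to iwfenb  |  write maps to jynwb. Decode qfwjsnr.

The output letters match the input read backwards, each shifted +5: swell reversed is llews. Two steps: reverse the string, then apply a Caesar shift of +5.
Decoding qfwjsnr: shift back: q−5=l, f−5=a, w−5=r, j−5=e, s−5=n, n−5=i, r−5=m → larenim; then reverse → mineral.

mineral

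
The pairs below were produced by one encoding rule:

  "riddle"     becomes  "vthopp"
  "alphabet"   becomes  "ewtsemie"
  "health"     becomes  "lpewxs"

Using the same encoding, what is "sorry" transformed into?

wzvcc

Shifts by position in riddle: pos 0: r→v (+4), pos 1: i→t (+11), pos 2: d→h (+4), pos 3: d→o (+11) — repeating every 2. It's a Vigenère-style cipher with numeric key [4,11]: position i shifts by key[i mod 2].
Applying it to sorry: s+4=w, o+11=z, r+4=v, r+11=c, y+4=c.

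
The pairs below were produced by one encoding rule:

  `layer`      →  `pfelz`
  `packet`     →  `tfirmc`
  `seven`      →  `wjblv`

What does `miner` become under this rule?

qntlz

In layer: l→p is +4, a→f is +5, y→e is +6, e→l is +7 — the shift increases by 1 each position. The shift increases by 1 at each position, starting from +4: 4, 5, 6, ….
Applying it to miner: m+4=q, i+5=n, n+6=t, e+7=l, r+8=z.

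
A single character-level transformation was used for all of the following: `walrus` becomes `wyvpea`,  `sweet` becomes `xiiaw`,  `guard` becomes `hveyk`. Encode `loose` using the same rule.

The output letters match the input read backwards, each shifted +4: walrus reversed is surlaw. The word is reversed, then every letter is shifted forward by 4.
Applying it to loose: reverse → esool; then shift: e+4=i, s+4=w, o+4=s, o+4=s, l+4=p.

iwssp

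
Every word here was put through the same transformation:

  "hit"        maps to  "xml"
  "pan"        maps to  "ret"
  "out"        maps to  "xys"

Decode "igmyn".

Read the word backwards and shift each letter +4.
Decoding igmyn: shift back: i−4=e, g−4=c, m−4=i, y−4=u, n−4=j → eciuj; then reverse → juice.

juice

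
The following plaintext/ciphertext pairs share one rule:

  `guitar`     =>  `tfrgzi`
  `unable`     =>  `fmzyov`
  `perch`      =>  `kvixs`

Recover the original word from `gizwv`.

trade

Each pair mirrors across the alphabet (g↔t, u↔f, i↔r): positions sum to 25. Letters are reflected about the middle of the alphabet (position → 25−position): Atbash.
Reversing it on gizwv: g↔t, i↔r, z↔a, w↔d, v↔e.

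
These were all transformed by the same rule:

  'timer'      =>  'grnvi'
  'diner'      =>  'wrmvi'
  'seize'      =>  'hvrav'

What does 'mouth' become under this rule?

Each pair mirrors across the alphabet (t↔g, i↔r, m↔n): positions sum to 25. This is the alphabet-reversal cipher (Atbash): a becomes z, b becomes y, etc.
On mouth: m↔n, o↔l, u↔f, t↔g, h↔s.

nlfgs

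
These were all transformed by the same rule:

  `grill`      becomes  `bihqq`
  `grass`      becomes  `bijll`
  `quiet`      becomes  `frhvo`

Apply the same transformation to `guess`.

brvll

g(6)→b(1) and r(17)→i(8) fit y≡3x+9 (mod 26); the inverse of 3 mod 26 is 9. Treating letters as 0–25, the rule is x ↦ 3x + 9 (mod 26).
Applying it to guess: g(6)→3·6+9≡1=b; u(20)→3·20+9≡17=r; e(4)→3·4+9≡21=v; s(18)→3·18+9≡11=l; s(18)→3·18+9≡11=l (all mod 26).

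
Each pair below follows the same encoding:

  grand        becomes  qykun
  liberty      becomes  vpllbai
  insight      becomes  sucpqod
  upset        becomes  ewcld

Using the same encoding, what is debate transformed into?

Shifts by position in grand: pos 0: g→q (+10), pos 1: r→y (+7), pos 2: a→k (+10), pos 3: n→u (+7) — repeating every 2. It's a Vigenère-style cipher with numeric key [10,7]: position i shifts by key[i mod 2].
For debate: d+10=n, e+7=l, b+10=l, a+7=h, t+10=d, e+7=l.

nllhdl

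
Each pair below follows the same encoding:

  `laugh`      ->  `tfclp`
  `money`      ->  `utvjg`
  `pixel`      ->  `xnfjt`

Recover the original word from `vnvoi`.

Shifts by position in laugh: pos 0: l→t (+8), pos 1: a→f (+5), pos 2: u→c (+8), pos 3: g→l (+5) — repeating every 2. A repeating key of period 2 is used — shifts +8, +5 over and over.
Reversing it on vnvoi: v−8=n, n−5=i, v−8=n, o−5=j, i−8=a.

ninja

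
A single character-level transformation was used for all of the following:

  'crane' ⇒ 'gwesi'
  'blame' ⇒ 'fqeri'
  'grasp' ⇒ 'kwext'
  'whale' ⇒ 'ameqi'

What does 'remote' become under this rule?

Shifts by position in crane: pos 0: c→g (+4), pos 1: r→w (+5), pos 2: a→e (+4), pos 3: n→s (+5) — repeating every 2. The shifts repeat in a cycle of length 2: positions 0,1,… shift by +4, +5, then the pattern repeats.
Applying it to remote: r+4=v, e+5=j, m+4=q, o+5=t, t+4=x, e+5=j.

vjqtxj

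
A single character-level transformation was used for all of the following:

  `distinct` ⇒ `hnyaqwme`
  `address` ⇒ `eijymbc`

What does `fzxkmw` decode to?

burden

In distinct: d→h is +4, i→n is +5, s→y is +6, t→a is +7 — the shift increases by 1 each position. The shift increases by 1 at each position, starting from +4: 4, 5, 6, ….
Undoing it on fzxkmw: f−4=b, z−5=u, x−6=r, k−7=d, m−8=e, w−9=n.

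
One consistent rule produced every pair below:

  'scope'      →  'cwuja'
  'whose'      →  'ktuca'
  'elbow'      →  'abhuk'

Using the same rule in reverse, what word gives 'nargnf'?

s(18)→c(2) and c(2)→w(22) fit y≡15x+18 (mod 26); the inverse of 15 mod 26 is 7. Each letter's alphabet position (a=0..z=25) is mapped through 15·x+18 mod 26 — an affine cipher.
Reversing it on nargnf: n(13)→7·(13−18)≡17=r; a(0)→7·(0−18)≡4=e; r(17)→7·(17−18)≡19=t; g(6)→7·(6−18)≡20=u; n(13)→7·(13−18)≡17=r; f(5)→7·(5−18)≡13=n (all mod 26).

return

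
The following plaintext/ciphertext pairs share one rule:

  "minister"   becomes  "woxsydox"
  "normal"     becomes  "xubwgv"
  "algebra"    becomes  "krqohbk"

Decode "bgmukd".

racket

Shifts by position in minister: pos 0: m→w (+10), pos 1: i→o (+6), pos 2: n→x (+10), pos 3: i→s (+10), pos 4: s→y (+6), pos 5: t→d (+10) — repeating every 3. A repeating key of period 3 is used — shifts +10, +6, +10 over and over.
Reversing it on bgmukd: b−10=r, g−6=a, m−10=c, u−10=k, k−6=e, d−10=t.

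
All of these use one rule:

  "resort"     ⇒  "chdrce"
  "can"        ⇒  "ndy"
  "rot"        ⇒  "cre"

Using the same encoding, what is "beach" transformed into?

The rule splits by letter class: vowels +3, consonants +11.
For beach: b(cons)+11=m, e(vowel)+3=h, a(vowel)+3=d, c(cons)+11=n, h(cons)+11=s.

mhdns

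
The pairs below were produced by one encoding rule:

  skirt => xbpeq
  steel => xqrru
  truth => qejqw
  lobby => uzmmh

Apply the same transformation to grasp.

s(18)→x(23) and k(10)→b(1) fit y≡19x+19 (mod 26); the inverse of 19 mod 26 is 11. Each letter's alphabet position (a=0..z=25) is mapped through 19·x+19 mod 26 — an affine cipher.
For grasp: g(6)→19·6+19≡3=d; r(17)→19·17+19≡4=e; a(0)→19·0+19≡19=t; s(18)→19·18+19≡23=x; p(15)→19·15+19≡18=s (all mod 26).

detxs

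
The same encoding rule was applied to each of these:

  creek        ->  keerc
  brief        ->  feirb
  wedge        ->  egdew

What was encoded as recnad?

dancer

The output letters match the input read backwards: creek reversed is keerc. The word is simply reversed.
Decoding recnad: then reverse → dancer.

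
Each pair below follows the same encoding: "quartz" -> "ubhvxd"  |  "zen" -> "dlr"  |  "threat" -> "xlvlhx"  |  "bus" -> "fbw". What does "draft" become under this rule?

The shift depends on letter class: consonant q→u is +4, but vowel u→b is +7. The rule splits by letter class: vowels +7, consonants +4.
Applying it to draft: d(cons)+4=h, r(cons)+4=v, a(vowel)+7=h, f(cons)+4=j, t(cons)+4=x.

hvhjx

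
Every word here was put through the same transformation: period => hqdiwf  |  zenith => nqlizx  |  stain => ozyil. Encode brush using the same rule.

jdkox

p(15)→h(7) and e(4)→q(16) fit y≡11x+24 (mod 26); the inverse of 11 mod 26 is 19. Treating letters as 0–25, the rule is x ↦ 11x + 24 (mod 26).
On brush: b(1)→11·1+24≡9=j; r(17)→11·17+24≡3=d; u(20)→11·20+24≡10=k; s(18)→11·18+24≡14=o; h(7)→11·7+24≡23=x (all mod 26).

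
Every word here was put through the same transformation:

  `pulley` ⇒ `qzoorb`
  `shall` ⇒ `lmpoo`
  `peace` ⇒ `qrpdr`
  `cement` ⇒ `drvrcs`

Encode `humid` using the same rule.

p(15)→q(16) and u(20)→z(25) fit y≡7x+15 (mod 26); the inverse of 7 mod 26 is 15. Each letter's alphabet position (a=0..z=25) is mapped through 7·x+15 mod 26 — an affine cipher.
On humid: h(7)→7·7+15≡12=m; u(20)→7·20+15≡25=z; m(12)→7·12+15≡21=v; i(8)→7·8+15≡19=t; d(3)→7·3+15≡10=k (all mod 26).

mzvtk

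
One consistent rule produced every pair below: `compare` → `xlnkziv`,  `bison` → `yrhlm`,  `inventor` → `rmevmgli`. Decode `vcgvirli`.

exterior

Each pair mirrors across the alphabet (c↔x, o↔l, m↔n): positions sum to 25. This is the alphabet-reversal cipher (Atbash): a becomes z, b becomes y, etc.
Reversing it on vcgvirli: v↔e, c↔x, g↔t, v↔e, i↔r, r↔i, l↔o, i↔r.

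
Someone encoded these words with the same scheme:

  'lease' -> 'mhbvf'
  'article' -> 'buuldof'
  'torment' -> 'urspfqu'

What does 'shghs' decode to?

Shifts by position in lease: pos 0: l→m (+1), pos 1: e→h (+3), pos 2: a→b (+1), pos 3: s→v (+3) — repeating every 2. The shifts repeat in a cycle of length 2: positions 0,1,… shift by +1, +3, then the pattern repeats.
Decoding shghs: s−1=r, h−3=e, g−1=f, h−3=e, s−1=r.

refer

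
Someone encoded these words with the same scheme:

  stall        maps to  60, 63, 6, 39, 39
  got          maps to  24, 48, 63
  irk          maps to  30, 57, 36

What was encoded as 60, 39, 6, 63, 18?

s(#19)→60 and t(#20)→63: differences scale by 3, so n = 3·pos + 3. The formula is n = 3×(alphabet index, a=1) + 3.
Reversing it on 60, 39, 6, 63, 18: 60→(60−3)÷3=19=s, 39→(39−3)÷3=12=l, 6→(6−3)÷3=1=a, 63→(63−3)÷3=20=t, 18→(18−3)÷3=5=e.

slate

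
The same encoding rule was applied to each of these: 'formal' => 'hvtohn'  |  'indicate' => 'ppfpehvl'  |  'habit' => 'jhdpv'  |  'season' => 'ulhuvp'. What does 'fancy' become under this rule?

hhpea

The shift depends on letter class: consonant f→h is +2, but vowel o→v is +7. Two shifts are in play — +7 for a/e/i/o/u, +2 for every other letter.
On fancy: f(cons)+2=h, a(vowel)+7=h, n(cons)+2=p, c(cons)+2=e, y(cons)+2=a.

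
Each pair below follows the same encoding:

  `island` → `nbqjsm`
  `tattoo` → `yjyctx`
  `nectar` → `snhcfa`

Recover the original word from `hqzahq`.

church

The shifts repeat in a cycle of length 2: positions 0,1,… shift by +5, +9, then the pattern repeats.
Undoing it on hqzahq: h−5=c, q−9=h, z−5=u, a−9=r, h−5=c, q−9=h.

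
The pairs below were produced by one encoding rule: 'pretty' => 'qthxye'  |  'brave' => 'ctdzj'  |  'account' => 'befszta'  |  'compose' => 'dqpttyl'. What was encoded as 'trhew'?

spear

Each letter shifts forward by (position + 1), i.e. 1, 2, 3, … — the shift grows by one for each successive letter.
Undoing it on trhew: t−1=s, r−2=p, h−3=e, e−4=a, w−5=r.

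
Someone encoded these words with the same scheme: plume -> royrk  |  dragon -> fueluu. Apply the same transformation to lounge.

nrysml

In plume: p→r is +2, l→o is +3, u→y is +4, m→r is +5 — the shift increases by 1 each position. The shift increases by 1 at each position, starting from +2: 2, 3, 4, ….
Applying it to lounge: l+2=n, o+3=r, u+4=y, n+5=s, g+6=m, e+7=l.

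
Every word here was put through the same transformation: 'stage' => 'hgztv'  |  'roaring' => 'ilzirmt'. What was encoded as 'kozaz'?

plaza

Each pair mirrors across the alphabet (s↔h, t↔g, a↔z): positions sum to 25. Letters are reflected about the middle of the alphabet (position → 25−position): Atbash.
Undoing it on kozaz: k↔p, o↔l, z↔a, a↔z, z↔a.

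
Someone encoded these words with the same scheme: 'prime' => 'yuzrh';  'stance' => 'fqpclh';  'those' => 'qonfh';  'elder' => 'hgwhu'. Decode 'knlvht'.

p(15)→y(24) and r(17)→u(20) fit y≡11x+15 (mod 26); the inverse of 11 mod 26 is 19. Treating letters as 0–25, the rule is x ↦ 11x + 15 (mod 26).
Reversing it on knlvht: k(10)→19·(10−15)≡9=j; n(13)→19·(13−15)≡14=o; l(11)→19·(11−15)≡2=c; v(21)→19·(21−15)≡10=k; h(7)→19·(7−15)≡4=e; t(19)→19·(19−15)≡24=y (all mod 26).

jockey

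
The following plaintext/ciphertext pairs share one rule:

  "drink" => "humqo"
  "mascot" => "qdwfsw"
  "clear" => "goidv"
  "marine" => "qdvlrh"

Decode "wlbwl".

A repeating key of period 2 is used — shifts +4, +3 over and over.
Decoding wlbwl: w−4=s, l−3=i, b−4=x, w−3=t, l−4=h.

sixth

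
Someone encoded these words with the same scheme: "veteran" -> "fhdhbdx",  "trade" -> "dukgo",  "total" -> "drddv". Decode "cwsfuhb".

sticker

Shifts by position in veteran: pos 0: v→f (+10), pos 1: e→h (+3), pos 2: t→d (+10), pos 3: e→h (+3) — repeating every 2. The shifts repeat in a cycle of length 2: positions 0,1,… shift by +10, +3, then the pattern repeats.
Decoding cwsfuhb: c−10=s, w−3=t, s−10=i, f−3=c, u−10=k, h−3=e, b−10=r.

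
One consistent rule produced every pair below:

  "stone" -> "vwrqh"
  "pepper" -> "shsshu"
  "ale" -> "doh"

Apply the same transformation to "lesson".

Compare letters: s→v is +3, t→w is +3, o→r is +3 — a constant shift. It's a constant shift of +3 (ROT3).
Applying it to lesson: l+3=o, e+3=h, s+3=v, s+3=v, o+3=r, n+3=q.

ohvvrq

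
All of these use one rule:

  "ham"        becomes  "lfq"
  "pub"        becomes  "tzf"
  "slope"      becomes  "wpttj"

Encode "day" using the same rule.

hfc

The shift depends on letter class: consonant h→l is +4, but vowel a→f is +5. Two shifts are in play — +5 for a/e/i/o/u, +4 for every other letter.
For day: d(cons)+4=h, a(vowel)+5=f, y(cons)+4=c.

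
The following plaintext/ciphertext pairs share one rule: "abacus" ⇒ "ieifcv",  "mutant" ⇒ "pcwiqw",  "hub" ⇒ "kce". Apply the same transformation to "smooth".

vpwwwk

The shift depends on letter class: consonant b→e is +3, but vowel a→i is +8. Vowels shift forward by 8 and consonants shift forward by 3.
For smooth: s(cons)+3=v, m(cons)+3=p, o(vowel)+8=w, o(vowel)+8=w, t(cons)+3=w, h(cons)+3=k.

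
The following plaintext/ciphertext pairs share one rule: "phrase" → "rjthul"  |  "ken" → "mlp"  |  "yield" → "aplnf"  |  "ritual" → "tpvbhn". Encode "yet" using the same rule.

alv

The shift depends on letter class: consonant p→r is +2, but vowel a→h is +7. The rule splits by letter class: vowels +7, consonants +2.
On yet: y(cons)+2=a, e(vowel)+7=l, t(cons)+2=v.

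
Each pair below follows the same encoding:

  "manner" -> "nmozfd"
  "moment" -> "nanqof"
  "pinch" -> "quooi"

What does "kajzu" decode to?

joint

Shifts by position in manner: pos 0: m→n (+1), pos 1: a→m (+12), pos 2: n→o (+1), pos 3: n→z (+12) — repeating every 2. It's a Vigenère-style cipher with numeric key [1,12]: position i shifts by key[i mod 2].
Reversing it on kajzu: k−1=j, a−12=o, j−1=i, z−12=n, u−1=t.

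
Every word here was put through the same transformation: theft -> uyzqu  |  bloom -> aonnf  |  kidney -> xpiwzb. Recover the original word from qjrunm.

t(19)→u(20) and h(7)→y(24) fit y≡17x+9 (mod 26); the inverse of 17 mod 26 is 23. Treating letters as 0–25, the rule is x ↦ 17x + 9 (mod 26).
Decoding qjrunm: q(16)→23·(16−9)≡5=f; j(9)→23·(9−9)≡0=a; r(17)→23·(17−9)≡2=c; u(20)→23·(20−9)≡19=t; n(13)→23·(13−9)≡14=o; m(12)→23·(12−9)≡17=r (all mod 26).

factor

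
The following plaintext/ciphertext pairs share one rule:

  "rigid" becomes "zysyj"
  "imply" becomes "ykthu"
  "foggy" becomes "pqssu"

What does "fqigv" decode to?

touch

This is an affine cipher: with a=0,…,z=25, each position x becomes (3x+0) mod 26.
Reversing it on fqigv: f(5)→9·(5−0)≡19=t; q(16)→9·(16−0)≡14=o; i(8)→9·(8−0)≡20=u; g(6)→9·(6−0)≡2=c; v(21)→9·(21−0)≡7=h (all mod 26).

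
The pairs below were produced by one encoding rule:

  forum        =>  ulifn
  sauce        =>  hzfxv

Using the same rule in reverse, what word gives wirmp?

Each pair mirrors across the alphabet (f↔u, o↔l, r↔i): positions sum to 25. Each letter is replaced by its mirror in the alphabet: a↔z, b↔y, c↔x, and so on (the Atbash cipher).
Reversing it on wirmp: w↔d, i↔r, r↔i, m↔n, p↔k.

drink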